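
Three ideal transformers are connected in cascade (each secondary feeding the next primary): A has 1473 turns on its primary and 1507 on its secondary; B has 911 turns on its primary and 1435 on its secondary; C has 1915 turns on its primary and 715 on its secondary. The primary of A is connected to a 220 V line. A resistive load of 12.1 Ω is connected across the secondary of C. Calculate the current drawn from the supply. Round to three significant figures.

I_supply ≈ 6.58 A

Secondary of A: V = 220.00 × 1507/1473 = 225.08 V.
Secondary of B: V = 225.08 × 1435/911 = 354.54 V.
Secondary of C: V = 354.54 × 715/1915 = 132.37 V.
I_load = 132.37/12.1 = 10.940 A, so P_out = 132.37 × 10.940 = 1448.2 W.
All ideal ⇒ P_in = P_out, so I_supply = 1448.2/220 = 6.58 A.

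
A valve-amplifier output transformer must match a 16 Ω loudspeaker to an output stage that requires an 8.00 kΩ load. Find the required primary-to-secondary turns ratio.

Z_p/Z_s = (N_p/N_s)², so N_p/N_s = √(8000/16) = √500 = 22.4.

N_p/N_s ≈ 22.4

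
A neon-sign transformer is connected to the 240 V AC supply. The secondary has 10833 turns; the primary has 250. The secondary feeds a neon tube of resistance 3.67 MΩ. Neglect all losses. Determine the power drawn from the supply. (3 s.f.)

V_s = V_p × N_s/N_p = 240 × 10833/250 = 10400 V.
I_s = V_s/R = 10400/(3.67×10^6) = 0.0028337 A.
I_p = I_s × N_s/N_p = 0.0028337 × 10833/250 = 0.12279 A.
P = V_p I_p = 240 × 0.12279 = 29.5 W.

P ≈ 29.5 W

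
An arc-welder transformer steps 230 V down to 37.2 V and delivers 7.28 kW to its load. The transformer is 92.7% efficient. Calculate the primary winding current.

I_p ≈ 34.1 A

P_in = P_out/η = 7280/0.927 = 7853.3 W.
I_p = P_in/V_p = 7853.3/230 = 34.1 A.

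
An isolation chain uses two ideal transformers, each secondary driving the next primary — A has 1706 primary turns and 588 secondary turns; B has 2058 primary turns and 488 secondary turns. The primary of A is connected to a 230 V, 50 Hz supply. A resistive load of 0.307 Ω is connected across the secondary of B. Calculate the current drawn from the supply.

I_supply ≈ 5.00 A

After A: V = 230.00 × 588/1706 = 79.273 V.
After B: V = 79.273 × 488/2058 = 18.798 V.
I_load = 18.798/0.307 = 61.230 A, so P_out = 18.798 × 61.230 = 1151.0 W.
All ideal ⇒ P_in = P_out, so I_supply = 1151.0/230 = 5.00 A.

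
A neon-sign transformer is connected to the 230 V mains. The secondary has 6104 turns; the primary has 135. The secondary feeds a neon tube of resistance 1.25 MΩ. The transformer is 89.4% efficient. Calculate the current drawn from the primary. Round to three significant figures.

V_s = 230 × 6104/135 = 10399 V.
I_s = V_s/R = 10399/(1.25×10^6) = 0.0083195 A.
P_out = V_s I_s = 10399 × 0.0083195 = 86.518 W.
P_in = P_out/η = 86.518/0.894 = 96.776 W.
I_p = P_in/V_p = 96.776/230 = 0.421 A.

I_p ≈ 0.421 A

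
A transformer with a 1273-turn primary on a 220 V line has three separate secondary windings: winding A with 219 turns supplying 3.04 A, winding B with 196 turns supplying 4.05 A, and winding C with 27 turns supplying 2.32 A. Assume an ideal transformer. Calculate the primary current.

V_A = 220 × 219/1273 = 37.848 V; V_B = 220 × 196/1273 = 33.873 V; V_C = 220 × 27/1273 = 4.6661 V.
P_out = V_A I_A + V_B I_B + V_C I_C = 37.848×3.04 + 33.873×4.05 + 4.6661×2.32 = 115.06 + 137.18 + 10.825 = 263.07 W.
Ideal ⇒ P_in = P_out, so I_p = P_out/V_p = 263.07/220 = 1.20 A.

I_p ≈ 1.20 A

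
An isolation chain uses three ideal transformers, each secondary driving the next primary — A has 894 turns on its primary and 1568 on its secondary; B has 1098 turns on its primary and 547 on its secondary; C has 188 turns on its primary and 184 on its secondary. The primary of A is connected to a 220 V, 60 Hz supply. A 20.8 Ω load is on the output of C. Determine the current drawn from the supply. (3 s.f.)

I_supply ≈ 7.74 A

After A: V = 220.00 × 1568/894 = 385.86 V.
After B: V = 385.86 × 547/1098 = 192.23 V.
After C: V = 192.23 × 184/188 = 188.14 V.
I_load = 188.14/20.8 = 9.0451 A, so P_out = 188.14 × 9.0451 = 1701.7 W.
All ideal ⇒ P_in = P_out, so I_supply = 1701.7/220 = 7.74 A.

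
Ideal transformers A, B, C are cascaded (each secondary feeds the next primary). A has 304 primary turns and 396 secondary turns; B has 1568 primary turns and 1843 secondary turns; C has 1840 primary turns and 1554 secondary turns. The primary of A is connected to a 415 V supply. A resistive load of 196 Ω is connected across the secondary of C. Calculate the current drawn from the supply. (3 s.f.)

I_supply ≈ 3.54 A

Secondary of A: V = 415.00 × 396/304 = 540.59 V.
Secondary of B: V = 540.59 × 1843/1568 = 635.40 V.
Secondary of C: V = 635.40 × 1554/1840 = 536.64 V.
I_load = 536.64/196 = 2.7380 A, so P_out = 536.64 × 2.7380 = 1469.3 W.
All ideal ⇒ P_in = P_out, so I_supply = 1469.3/415 = 3.54 A.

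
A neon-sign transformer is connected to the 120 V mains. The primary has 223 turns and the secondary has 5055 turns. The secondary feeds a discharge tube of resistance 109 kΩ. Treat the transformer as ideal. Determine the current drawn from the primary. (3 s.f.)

V_s = V_p × N_s/N_p = 120 × 5055/223 = 2720.2 V.
I_s = V_s/R = 2720.2/109000 = 0.024956 A.
For an ideal transformer I_p N_p = I_s N_s, so I_p = 0.024956 × 5055/223 = 0.566 A.

I_p ≈ 0.566 A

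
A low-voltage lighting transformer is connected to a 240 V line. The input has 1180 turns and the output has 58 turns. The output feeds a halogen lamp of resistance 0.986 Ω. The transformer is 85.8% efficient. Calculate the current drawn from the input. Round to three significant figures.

I_in ≈ 0.685 A

V_out = 240 × 58/1180 = 11.797 V.
I_out = V_out/R = 11.797/0.986 = 11.964 A.
P_out = V_out I_out = 11.797 × 11.964 = 141.14 W.
P_in = P_out/η = 141.14/0.858 = 164.49 W.
I_in = P_in/V_in = 164.49/240 = 0.685 A.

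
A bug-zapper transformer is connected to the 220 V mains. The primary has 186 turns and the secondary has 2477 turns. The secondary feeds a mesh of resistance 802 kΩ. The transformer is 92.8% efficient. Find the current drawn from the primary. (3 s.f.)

V_s = 220 × 2477/186 = 2929.8 V.
I_s = V_s/R = 2929.8/802000 = 0.0036531 A.
P_out = V_s I_s = 2929.8 × 0.0036531 = 10.703 W.
P_in = P_out/η = 10.703/0.928 = 11.533 W.
I_p = P_in/V_p = 11.533/220 = 0.0524 A.

I_p ≈ 0.0524 A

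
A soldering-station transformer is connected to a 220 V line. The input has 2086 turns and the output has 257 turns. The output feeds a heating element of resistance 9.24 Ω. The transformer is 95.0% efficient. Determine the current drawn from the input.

V_out = 220 × 257/2086 = 27.105 V.
I_out = V_out/R = 27.105/9.24 = 2.9334 A.
P_out = V_out I_out = 27.105 × 2.9334 = 79.508 W.
P_in = P_out/η = 79.508/0.950 = 83.693 W.
I_in = P_in/V_in = 83.693/220 = 0.380 A.

I_in ≈ 0.380 A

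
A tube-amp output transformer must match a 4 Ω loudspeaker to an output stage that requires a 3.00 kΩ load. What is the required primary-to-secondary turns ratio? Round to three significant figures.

Z_p/Z_s = (N_p/N_s)², so N_p/N_s = √(3000/4) = √750 = 27.4.

N_p/N_s ≈ 27.4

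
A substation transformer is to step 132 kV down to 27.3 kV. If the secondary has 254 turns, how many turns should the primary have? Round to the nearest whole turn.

N_p/N_s = V_p/V_s, so N_p = 254 × 132000/27300 = 1228.1 ≈ 1228 turns.

N_p = 1228 turns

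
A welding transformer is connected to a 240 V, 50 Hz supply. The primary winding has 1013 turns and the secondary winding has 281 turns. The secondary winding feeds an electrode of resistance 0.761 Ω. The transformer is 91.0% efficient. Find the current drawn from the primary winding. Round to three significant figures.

V_s = 240 × 281/1013 = 66.575 V.
I_s = V_s/R = 66.575/0.761 = 87.483 A.
P_out = V_s I_s = 66.575 × 87.483 = 5824.1 W.
P_in = P_out/η = 5824.1/0.910 = 6400.2 W.
I_p = P_in/V_p = 6400.2/240 = 26.7 A.

I_p ≈ 26.7 A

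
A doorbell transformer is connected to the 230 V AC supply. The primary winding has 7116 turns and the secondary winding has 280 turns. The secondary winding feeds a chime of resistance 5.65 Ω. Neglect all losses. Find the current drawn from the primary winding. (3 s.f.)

I_p ≈ 0.0630 A

V_s = V_p × N_s/N_p = 230 × 280/7116 = 9.0500 V.
I_s = V_s/R = 9.0500/5.65 = 1.6018 A.
For an ideal transformer I_p N_p = I_s N_s, so I_p = 1.6018 × 280/7116 = 0.0630 A.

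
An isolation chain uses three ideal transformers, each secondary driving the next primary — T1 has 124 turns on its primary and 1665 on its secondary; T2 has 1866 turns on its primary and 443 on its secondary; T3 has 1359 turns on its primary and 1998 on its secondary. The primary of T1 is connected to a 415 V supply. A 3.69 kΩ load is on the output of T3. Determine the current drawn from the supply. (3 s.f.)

I_supply ≈ 2.47 A

After T1: V = 415.00 × 1665/124 = 5572.4 V.
After T2: V = 5572.4 × 443/1866 = 1322.9 V.
After T3: V = 1322.9 × 1998/1359 = 1945.0 V.
I_load = 1945.0/3690 = 0.52709 A, so P_out = 1945.0 × 0.52709 = 1025.2 W.
All ideal ⇒ P_in = P_out, so I_supply = 1025.2/415 = 2.47 A.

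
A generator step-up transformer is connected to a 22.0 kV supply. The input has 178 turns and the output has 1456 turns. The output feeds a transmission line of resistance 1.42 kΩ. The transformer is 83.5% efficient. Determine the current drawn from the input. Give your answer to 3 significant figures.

I_in ≈ 1240 A

V_out = 22000 × 1456/178 = 179960 V.
I_out = V_out/R = 179960/1420 = 126.73 A.
P_out = V_out I_out = 179960 × 126.73 = 2.2806×10^7 W.
P_in = P_out/η = 2.2806×10^7/0.835 = 2.7312×10^7 W.
I_in = P_in/V_in = 2.7312×10^7/22000 = 1240 A.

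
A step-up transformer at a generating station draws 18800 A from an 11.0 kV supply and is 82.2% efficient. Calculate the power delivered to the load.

P_out ≈ 1.70×10^8 W

P_in = V_p I_p = 11000 × 18800 = 2.0680×10^8 W.
P_out = η P_in = 0.822 × 2.0680×10^8 = 1.70×10^8 W.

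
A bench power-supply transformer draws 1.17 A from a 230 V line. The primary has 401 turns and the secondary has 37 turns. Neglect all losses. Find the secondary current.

I_s ≈ 12.7 A

I_s/I_p = N_p/N_s, so I_s = 1.17 × 401/37 = 12.7 A.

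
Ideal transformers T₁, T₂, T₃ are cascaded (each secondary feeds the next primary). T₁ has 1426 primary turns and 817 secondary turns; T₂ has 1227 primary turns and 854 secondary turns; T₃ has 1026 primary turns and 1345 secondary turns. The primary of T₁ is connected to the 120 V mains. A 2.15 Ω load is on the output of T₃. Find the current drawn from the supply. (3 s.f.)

I_supply ≈ 15.3 A

Secondary of T₁: V = 120.00 × 817/1426 = 68.752 V.
Secondary of T₂: V = 68.752 × 854/1227 = 47.852 V.
Secondary of T₃: V = 47.852 × 1345/1026 = 62.730 V.
I_load = 62.730/2.15 = 29.177 A, so P_out = 62.730 × 29.177 = 1830.2 W.
All ideal ⇒ P_in = P_out, so I_supply = 1830.2/120 = 15.3 A.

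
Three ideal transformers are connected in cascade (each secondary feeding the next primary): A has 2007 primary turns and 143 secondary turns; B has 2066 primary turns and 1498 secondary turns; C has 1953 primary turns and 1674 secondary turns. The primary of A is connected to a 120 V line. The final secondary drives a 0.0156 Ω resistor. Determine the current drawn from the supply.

After A: V = 120.00 × 143/2007 = 8.5501 V.
After B: V = 8.5501 × 1498/2066 = 6.1994 V.
After C: V = 6.1994 × 1674/1953 = 5.3138 V.
I_load = 5.3138/0.0156 = 340.63 A, so P_out = 5.3138 × 340.63 = 1810.0 W.
All ideal ⇒ P_in = P_out, so I_supply = 1810.0/120 = 15.1 A.

I_supply ≈ 15.1 A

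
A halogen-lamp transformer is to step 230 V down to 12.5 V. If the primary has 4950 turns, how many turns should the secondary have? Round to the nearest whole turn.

N_s/N_p = V_s/V_p, so N_s = 4950 × 12.5/230 = 269.0 ≈ 269 turns.

N_s = 269 turns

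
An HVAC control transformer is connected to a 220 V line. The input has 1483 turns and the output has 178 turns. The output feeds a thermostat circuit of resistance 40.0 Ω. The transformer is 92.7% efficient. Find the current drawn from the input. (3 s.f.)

I_in ≈ 0.0855 A

V_out = 220 × 178/1483 = 26.406 V.
I_out = V_out/R = 26.406/40.0 = 0.66015 A.
P_out = V_out I_out = 26.406 × 0.66015 = 17.432 W.
P_in = P_out/η = 17.432/0.927 = 18.805 W.
I_in = P_in/V_in = 18.805/220 = 0.0855 A.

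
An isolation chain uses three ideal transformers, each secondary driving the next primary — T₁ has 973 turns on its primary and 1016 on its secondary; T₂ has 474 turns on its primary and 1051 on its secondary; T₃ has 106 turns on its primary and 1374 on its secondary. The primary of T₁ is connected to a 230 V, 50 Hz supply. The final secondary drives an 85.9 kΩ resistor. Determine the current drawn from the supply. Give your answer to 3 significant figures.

I_supply ≈ 2.41 A

Secondary of T₁: V = 230.00 × 1016/973 = 240.16 V.
Secondary of T₂: V = 240.16 × 1051/474 = 532.52 V.
Secondary of T₃: V = 532.52 × 1374/106 = 6902.6 V.
I_load = 6902.6/85900 = 0.080356 A, so P_out = 6902.6 × 0.080356 = 554.67 W.
All ideal ⇒ P_in = P_out, so I_supply = 554.67/230 = 2.41 A.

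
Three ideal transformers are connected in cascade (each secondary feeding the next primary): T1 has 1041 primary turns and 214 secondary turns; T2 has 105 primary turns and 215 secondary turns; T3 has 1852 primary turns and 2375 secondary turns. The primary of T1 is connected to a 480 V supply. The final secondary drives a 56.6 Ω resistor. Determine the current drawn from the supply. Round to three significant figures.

I_supply ≈ 2.47 A

Secondary of T1: V = 480.00 × 214/1041 = 98.674 V.
Secondary of T2: V = 98.674 × 215/105 = 202.05 V.
Secondary of T3: V = 202.05 × 2375/1852 = 259.11 V.
I_load = 259.11/56.6 = 4.5778 A, so P_out = 259.11 × 4.5778 = 1186.1 W.
All ideal ⇒ P_in = P_out, so I_supply = 1186.1/480 = 2.47 A.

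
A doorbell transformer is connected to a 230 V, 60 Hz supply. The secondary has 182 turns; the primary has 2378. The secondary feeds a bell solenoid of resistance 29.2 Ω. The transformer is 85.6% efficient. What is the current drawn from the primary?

I_p ≈ 0.0539 A

V_s = 230 × 182/2378 = 17.603 V.
I_s = V_s/R = 17.603/29.2 = 0.60284 A.
P_out = V_s I_s = 17.603 × 0.60284 = 10.612 W.
P_in = P_out/η = 10.612/0.856 = 12.397 W.
I_p = P_in/V_p = 12.397/230 = 0.0539 A.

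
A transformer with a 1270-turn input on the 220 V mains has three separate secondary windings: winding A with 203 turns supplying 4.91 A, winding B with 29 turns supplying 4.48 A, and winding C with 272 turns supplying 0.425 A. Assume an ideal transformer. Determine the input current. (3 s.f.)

I_in ≈ 0.978 A

V_A = 220 × 203/1270 = 35.165 V; V_B = 220 × 29/1270 = 5.0236 V; V_C = 220 × 272/1270 = 47.118 V.
P_out = V_A I_A + V_B I_B + V_C I_C = 35.165×4.91 + 5.0236×4.48 + 47.118×0.425 = 172.66 + 22.506 + 20.025 = 215.19 W.
Ideal ⇒ P_in = P_out, so I_in = P_out/V_in = 215.19/220 = 0.978 A.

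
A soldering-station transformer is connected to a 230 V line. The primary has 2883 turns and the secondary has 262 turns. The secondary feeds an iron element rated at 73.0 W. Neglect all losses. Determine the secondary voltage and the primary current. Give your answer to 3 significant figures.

V_s = V_p × N_s/N_p = 230 × 262/2883 = 20.902 V.
I_s = P/V_s = 73.0/20.902 = 3.4925 A.
I_p = I_s × N_s/N_p = 3.4925 × 262/2883 = 0.317 A.

V_s ≈ 20.9 V, I_p ≈ 0.317 A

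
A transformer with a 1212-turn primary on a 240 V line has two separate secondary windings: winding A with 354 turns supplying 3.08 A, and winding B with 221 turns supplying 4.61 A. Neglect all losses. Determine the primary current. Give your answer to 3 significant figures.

I_p ≈ 1.74 A

V_A = 240 × 354/1212 = 70.099 V; V_B = 240 × 221/1212 = 43.762 V.
P_out = V_A I_A + V_B I_B = 70.099×3.08 + 43.762×4.61 = 215.90 + 201.74 = 417.65 W.
Ideal ⇒ P_in = P_out, so I_p = P_out/V_p = 417.65/240 = 1.74 A.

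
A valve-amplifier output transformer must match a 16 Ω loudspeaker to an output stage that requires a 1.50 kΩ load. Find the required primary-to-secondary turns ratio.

Z_p/Z_s = (N_p/N_s)², so N_p/N_s = √(1500/16) = √93.8 = 9.68.

N_p/N_s ≈ 9.68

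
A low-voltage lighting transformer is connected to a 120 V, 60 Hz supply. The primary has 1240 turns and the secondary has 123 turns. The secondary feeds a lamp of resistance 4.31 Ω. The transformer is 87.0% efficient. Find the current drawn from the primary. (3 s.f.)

V_s = 120 × 123/1240 = 11.903 V.
I_s = V_s/R = 11.903/4.31 = 2.7618 A.
P_out = V_s I_s = 11.903 × 2.7618 = 32.874 W.
P_in = P_out/η = 32.874/0.870 = 37.786 W.
I_p = P_in/V_p = 37.786/120 = 0.315 A.

I_p ≈ 0.315 A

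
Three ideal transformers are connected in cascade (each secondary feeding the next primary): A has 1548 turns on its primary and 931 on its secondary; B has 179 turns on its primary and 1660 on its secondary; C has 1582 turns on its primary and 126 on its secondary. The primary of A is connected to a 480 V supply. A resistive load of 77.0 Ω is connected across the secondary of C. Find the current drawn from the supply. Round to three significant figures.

I_supply ≈ 1.23 A

Secondary of A: V = 480.00 × 931/1548 = 288.68 V.
Secondary of B: V = 288.68 × 1660/179 = 2677.2 V.
Secondary of C: V = 2677.2 × 126/1582 = 213.23 V.
I_load = 213.23/77.0 = 2.7692 A, so P_out = 213.23 × 2.7692 = 590.46 W.
All ideal ⇒ P_in = P_out, so I_supply = 590.46/480 = 1.23 A.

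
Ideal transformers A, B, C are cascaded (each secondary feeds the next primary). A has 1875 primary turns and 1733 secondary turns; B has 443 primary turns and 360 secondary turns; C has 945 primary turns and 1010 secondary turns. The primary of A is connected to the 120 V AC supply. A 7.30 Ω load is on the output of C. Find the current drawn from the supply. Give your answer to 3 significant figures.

After A: V = 120.00 × 1733/1875 = 110.91 V.
After B: V = 110.91 × 360/443 = 90.132 V.
After C: V = 90.132 × 1010/945 = 96.331 V.
I_load = 96.331/7.30 = 13.196 A, so P_out = 96.331 × 13.196 = 1271.2 W.
All ideal ⇒ P_in = P_out, so I_supply = 1271.2/120 = 10.6 A.

I_supply ≈ 10.6 A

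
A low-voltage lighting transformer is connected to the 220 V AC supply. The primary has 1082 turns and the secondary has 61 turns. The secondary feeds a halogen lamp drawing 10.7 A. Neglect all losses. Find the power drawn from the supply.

I_p = I_s × N_s/N_p = 10.7 × 61/1082 = 0.60323 A.
P = V_p I_p = 220 × 0.60323 = 133 W.

P ≈ 133 W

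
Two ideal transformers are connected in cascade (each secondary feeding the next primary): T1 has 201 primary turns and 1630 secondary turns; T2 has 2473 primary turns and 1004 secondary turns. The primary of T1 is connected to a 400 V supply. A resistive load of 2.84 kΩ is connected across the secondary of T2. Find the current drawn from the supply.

I_supply ≈ 1.53 A

Secondary of T1: V = 400.00 × 1630/201 = 3243.8 V.
Secondary of T2: V = 3243.8 × 1004/2473 = 1316.9 V.
I_load = 1316.9/2840 = 0.46371 A, so P_out = 1316.9 × 0.46371 = 610.67 W.
All ideal ⇒ P_in = P_out, so I_supply = 610.67/400 = 1.53 A.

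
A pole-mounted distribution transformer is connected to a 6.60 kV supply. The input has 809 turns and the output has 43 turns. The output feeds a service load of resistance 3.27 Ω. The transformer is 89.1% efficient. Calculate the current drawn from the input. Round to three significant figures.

V_out = 6600 × 43/809 = 350.80 V.
I_out = V_out/R = 350.80/3.27 = 107.28 A.
P_out = V_out I_out = 350.80 × 107.28 = 37634 W.
P_in = P_out/η = 37634/0.891 = 42238 W.
I_in = P_in/V_in = 42238/6600 = 6.40 A.

I_in ≈ 6.40 A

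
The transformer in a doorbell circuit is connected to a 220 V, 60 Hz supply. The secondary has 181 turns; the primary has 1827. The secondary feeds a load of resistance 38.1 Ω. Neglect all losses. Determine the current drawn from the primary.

V_s = V_p × N_s/N_p = 220 × 181/1827 = 21.795 V.
I_s = V_s/R = 21.795/38.1 = 0.57205 A.
For an ideal transformer I_p N_p = I_s N_s, so I_p = 0.57205 × 181/1827 = 0.0567 A.

I_p ≈ 0.0567 A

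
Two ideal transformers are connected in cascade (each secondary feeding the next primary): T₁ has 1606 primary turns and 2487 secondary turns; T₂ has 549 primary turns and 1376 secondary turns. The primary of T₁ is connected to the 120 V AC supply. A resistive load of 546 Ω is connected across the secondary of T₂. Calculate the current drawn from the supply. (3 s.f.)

After T₁: V = 120.00 × 2487/1606 = 185.83 V.
After T₂: V = 185.83 × 1376/549 = 465.76 V.
I_load = 465.76/546 = 0.85303 A, so P_out = 465.76 × 0.85303 = 397.30 W.
All ideal ⇒ P_in = P_out, so I_supply = 397.30/120 = 3.31 A.

I_supply ≈ 3.31 A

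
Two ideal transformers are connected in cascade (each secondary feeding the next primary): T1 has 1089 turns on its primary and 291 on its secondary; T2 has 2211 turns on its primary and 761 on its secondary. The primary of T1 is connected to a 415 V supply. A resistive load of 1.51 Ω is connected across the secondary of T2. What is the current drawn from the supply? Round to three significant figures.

After T1: V = 415.00 × 291/1089 = 110.90 V.
After T2: V = 110.90 × 761/2211 = 38.169 V.
I_load = 38.169/1.51 = 25.277 A, so P_out = 38.169 × 25.277 = 964.81 W.
All ideal ⇒ P_in = P_out, so I_supply = 964.81/415 = 2.32 A.

I_supply ≈ 2.32 A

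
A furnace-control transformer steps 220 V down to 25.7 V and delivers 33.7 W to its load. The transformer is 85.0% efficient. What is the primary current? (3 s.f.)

P_in = P_out/η = 33.7/0.850 = 39.647 W.
I_p = P_in/V_p = 39.647/220 = 0.180 A.

I_p ≈ 0.180 A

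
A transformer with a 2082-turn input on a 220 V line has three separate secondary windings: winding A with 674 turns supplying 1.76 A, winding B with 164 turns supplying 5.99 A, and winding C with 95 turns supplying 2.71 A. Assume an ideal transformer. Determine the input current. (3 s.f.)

I_in ≈ 1.17 A

V_A = 220 × 674/2082 = 71.220 V; V_B = 220 × 164/2082 = 17.329 V; V_C = 220 × 95/2082 = 10.038 V.
P_out = V_A I_A + V_B I_B + V_C I_C = 71.220×1.76 + 17.329×5.99 + 10.038×2.71 = 125.35 + 103.80 + 27.204 = 256.35 W.
Ideal ⇒ P_in = P_out, so I_in = P_out/V_in = 256.35/220 = 1.17 A.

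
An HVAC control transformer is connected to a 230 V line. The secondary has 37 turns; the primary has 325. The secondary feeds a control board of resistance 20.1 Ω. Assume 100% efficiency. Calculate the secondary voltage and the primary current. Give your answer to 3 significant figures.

V_s ≈ 26.2 V, I_p ≈ 0.148 A

V_s = V_p × N_s/N_p = 230 × 37/325 = 26.185 V.
I_s = V_s/R = 26.185/20.1 = 1.3027 A.
I_p = I_s × N_s/N_p = 1.3027 × 37/325 = 0.148 A.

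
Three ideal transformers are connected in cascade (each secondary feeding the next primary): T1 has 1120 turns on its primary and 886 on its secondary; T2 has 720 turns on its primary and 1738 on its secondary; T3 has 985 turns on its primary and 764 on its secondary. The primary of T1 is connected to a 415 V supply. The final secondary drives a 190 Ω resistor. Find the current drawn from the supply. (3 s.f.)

After T1: V = 415.00 × 886/1120 = 328.29 V.
After T2: V = 328.29 × 1738/720 = 792.47 V.
After T3: V = 792.47 × 764/985 = 614.66 V.
I_load = 614.66/190 = 3.2351 A, so P_out = 614.66 × 3.2351 = 1988.5 W.
All ideal ⇒ P_in = P_out, so I_supply = 1988.5/415 = 4.79 A.

I_supply ≈ 4.79 A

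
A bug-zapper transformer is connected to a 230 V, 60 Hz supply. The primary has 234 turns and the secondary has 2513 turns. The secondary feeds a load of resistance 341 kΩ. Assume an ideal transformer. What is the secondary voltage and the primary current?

V_s ≈ 2470 V, I_p ≈ 0.0778 A

V_s = V_p × N_s/N_p = 230 × 2513/234 = 2470.0 V.
I_s = V_s/R = 2470.0/341000 = 0.0072435 A.
I_p = I_s × N_s/N_p = 0.0072435 × 2513/234 = 0.0778 A.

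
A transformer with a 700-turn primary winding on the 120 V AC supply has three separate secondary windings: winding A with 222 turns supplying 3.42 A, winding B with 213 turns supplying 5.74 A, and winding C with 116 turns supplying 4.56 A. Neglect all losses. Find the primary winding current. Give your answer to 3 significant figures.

I_p ≈ 3.59 A

V_A = 120 × 222/700 = 38.057 V; V_B = 120 × 213/700 = 36.514 V; V_C = 120 × 116/700 = 19.886 V.
P_out = V_A I_A + V_B I_B + V_C I_C = 38.057×3.42 + 36.514×5.74 + 19.886×4.56 = 130.16 + 209.59 + 90.679 = 430.43 W.
Ideal ⇒ P_in = P_out, so I_p = P_out/V_p = 430.43/120 = 3.59 A.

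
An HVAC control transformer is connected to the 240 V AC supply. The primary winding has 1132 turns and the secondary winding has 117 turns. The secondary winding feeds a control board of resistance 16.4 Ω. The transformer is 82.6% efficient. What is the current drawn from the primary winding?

I_p ≈ 0.189 A

V_s = 240 × 117/1132 = 24.806 V.
I_s = V_s/R = 24.806/16.4 = 1.5125 A.
P_out = V_s I_s = 24.806 × 1.5125 = 37.520 W.
P_in = P_out/η = 37.520/0.826 = 45.423 W.
I_p = P_in/V_p = 45.423/240 = 0.189 A.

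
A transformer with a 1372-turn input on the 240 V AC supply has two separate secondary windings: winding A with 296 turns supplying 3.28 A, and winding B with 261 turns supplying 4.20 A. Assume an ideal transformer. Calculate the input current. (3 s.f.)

I_in ≈ 1.51 A

V_A = 240 × 296/1372 = 51.778 V; V_B = 240 × 261/1372 = 45.656 V.
P_out = V_A I_A + V_B I_B = 51.778×3.28 + 45.656×4.20 = 169.83 + 191.76 = 361.59 W.
Ideal ⇒ P_in = P_out, so I_in = P_out/V_in = 361.59/240 = 1.51 A.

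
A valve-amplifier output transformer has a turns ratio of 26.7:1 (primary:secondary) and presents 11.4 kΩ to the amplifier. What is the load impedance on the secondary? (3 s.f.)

Z_s ≈ 16.0 Ω

Z_s = Z_p/(N_p/N_s)² = 11400/26.7² = 16.0 Ω.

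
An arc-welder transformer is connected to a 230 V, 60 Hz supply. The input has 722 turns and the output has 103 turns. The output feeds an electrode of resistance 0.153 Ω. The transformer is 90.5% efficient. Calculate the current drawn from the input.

V_out = 230 × 103/722 = 32.812 V.
I_out = V_out/R = 32.812/0.153 = 214.46 A.
P_out = V_out I_out = 32.812 × 214.46 = 7036.6 W.
P_in = P_out/η = 7036.6/0.905 = 7775.3 W.
I_in = P_in/V_in = 7775.3/230 = 33.8 A.

I_in ≈ 33.8 A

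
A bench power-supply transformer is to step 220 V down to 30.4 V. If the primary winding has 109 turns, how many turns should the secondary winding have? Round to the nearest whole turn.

N_s = 15 turns

N_s/N_p = V_s/V_p, so N_s = 109 × 30.4/220 = 15.1 ≈ 15 turns.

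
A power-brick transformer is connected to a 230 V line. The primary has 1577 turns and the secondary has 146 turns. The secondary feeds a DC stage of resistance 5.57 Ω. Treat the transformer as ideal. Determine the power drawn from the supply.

P ≈ 81.4 W

V_s = V_p × N_s/N_p = 230 × 146/1577 = 21.294 V.
I_s = V_s/R = 21.294/5.57 = 3.8229 A.
I_p = I_s × N_s/N_p = 3.8229 × 146/1577 = 0.35393 A.
P = V_p I_p = 230 × 0.35393 = 81.4 W.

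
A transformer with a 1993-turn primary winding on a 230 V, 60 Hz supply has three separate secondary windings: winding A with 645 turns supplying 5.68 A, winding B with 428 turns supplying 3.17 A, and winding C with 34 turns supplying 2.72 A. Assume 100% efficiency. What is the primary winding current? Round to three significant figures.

V_A = 230 × 645/1993 = 74.436 V; V_B = 230 × 428/1993 = 49.393 V; V_C = 230 × 34/1993 = 3.9237 V.
P_out = V_A I_A + V_B I_B + V_C I_C = 74.436×5.68 + 49.393×3.17 + 3.9237×2.72 = 422.79 + 156.58 + 10.673 = 590.04 W.
Ideal ⇒ P_in = P_out, so I_p = P_out/V_p = 590.04/230 = 2.57 A.

I_p ≈ 2.57 A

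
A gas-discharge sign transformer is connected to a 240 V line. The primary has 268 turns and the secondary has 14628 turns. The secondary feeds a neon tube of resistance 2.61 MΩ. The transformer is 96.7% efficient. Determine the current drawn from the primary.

V_s = 240 × 14628/268 = 13100 V.
I_s = V_s/R = 13100/(2.61×10^6) = 0.0050190 A.
P_out = V_s I_s = 13100 × 0.0050190 = 65.748 W.
P_in = P_out/η = 65.748/0.967 = 67.992 W.
I_p = P_in/V_p = 67.992/240 = 0.283 A.

I_p ≈ 0.283 A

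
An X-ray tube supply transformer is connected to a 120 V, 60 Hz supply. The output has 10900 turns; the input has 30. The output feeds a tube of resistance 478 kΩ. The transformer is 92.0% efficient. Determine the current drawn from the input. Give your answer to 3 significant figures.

I_in ≈ 36.0 A

V_out = 120 × 10900/30 = 43600 V.
I_out = V_out/R = 43600/478000 = 0.091213 A.
P_out = V_out I_out = 43600 × 0.091213 = 3976.9 W.
P_in = P_out/η = 3976.9/0.920 = 4322.7 W.
I_in = P_in/V_in = 4322.7/120 = 36.0 A.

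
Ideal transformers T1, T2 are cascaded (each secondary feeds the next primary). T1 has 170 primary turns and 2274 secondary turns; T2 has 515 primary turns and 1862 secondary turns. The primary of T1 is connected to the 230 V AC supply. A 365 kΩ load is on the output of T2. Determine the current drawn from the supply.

Secondary of T1: V = 230.00 × 2274/170 = 3076.6 V.
Secondary of T2: V = 3076.6 × 1862/515 = 11124 V.
I_load = 11124/365000 = 0.030475 A, so P_out = 11124 × 0.030475 = 338.99 W.
All ideal ⇒ P_in = P_out, so I_supply = 338.99/230 = 1.47 A.

I_supply ≈ 1.47 A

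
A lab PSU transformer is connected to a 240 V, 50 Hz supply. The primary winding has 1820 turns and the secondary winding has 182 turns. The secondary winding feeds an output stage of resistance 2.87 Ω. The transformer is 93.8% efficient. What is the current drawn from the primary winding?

I_p ≈ 0.892 A

V_s = 240 × 182/1820 = 24.000 V.
I_s = V_s/R = 24.000/2.87 = 8.3624 A.
P_out = V_s I_s = 24.000 × 8.3624 = 200.70 W.
P_in = P_out/η = 200.70/0.938 = 213.96 W.
I_p = P_in/V_p = 213.96/240 = 0.892 A.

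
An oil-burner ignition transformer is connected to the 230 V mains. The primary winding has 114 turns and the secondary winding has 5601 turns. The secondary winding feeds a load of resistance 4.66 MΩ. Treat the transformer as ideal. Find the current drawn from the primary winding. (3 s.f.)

V_s = V_p × N_s/N_p = 230 × 5601/114 = 11300 V.
I_s = V_s/R = 11300/(4.66×10^6) = 0.0024249 A.
For an ideal transformer I_p N_p = I_s N_s, so I_p = 0.0024249 × 5601/114 = 0.119 A.

I_p ≈ 0.119 A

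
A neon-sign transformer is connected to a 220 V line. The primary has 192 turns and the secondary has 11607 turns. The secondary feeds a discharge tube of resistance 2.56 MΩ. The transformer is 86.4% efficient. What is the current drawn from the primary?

V_s = 220 × 11607/192 = 13300 V.
I_s = V_s/R = 13300/(2.56×10^6) = 0.0051952 A.
P_out = V_s I_s = 13300 × 0.0051952 = 69.094 W.
P_in = P_out/η = 69.094/0.864 = 79.970 W.
I_p = P_in/V_p = 79.970/220 = 0.364 A.

I_p ≈ 0.364 A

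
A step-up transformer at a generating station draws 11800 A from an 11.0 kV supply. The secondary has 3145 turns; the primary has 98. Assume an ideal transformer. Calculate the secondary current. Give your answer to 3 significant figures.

I_s/I_p = N_p/N_s, so I_s = 11800 × 98/3145 = 368 A.

I_s ≈ 368 A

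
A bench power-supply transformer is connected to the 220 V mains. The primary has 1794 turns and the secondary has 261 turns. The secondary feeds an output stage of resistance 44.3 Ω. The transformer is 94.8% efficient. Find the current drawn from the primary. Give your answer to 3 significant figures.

V_s = 220 × 261/1794 = 32.007 V.
I_s = V_s/R = 32.007/44.3 = 0.72250 A.
P_out = V_s I_s = 32.007 × 0.72250 = 23.125 W.
P_in = P_out/η = 23.125/0.948 = 24.393 W.
I_p = P_in/V_p = 24.393/220 = 0.111 A.

I_p ≈ 0.111 A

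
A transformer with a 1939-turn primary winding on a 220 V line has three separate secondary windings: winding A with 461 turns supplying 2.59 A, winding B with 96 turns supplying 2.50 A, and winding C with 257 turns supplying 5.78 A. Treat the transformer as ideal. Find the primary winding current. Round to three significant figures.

I_p ≈ 1.51 A

V_A = 220 × 461/1939 = 52.305 V; V_B = 220 × 96/1939 = 10.892 V; V_C = 220 × 257/1939 = 29.159 V.
P_out = V_A I_A + V_B I_B + V_C I_C = 52.305×2.59 + 10.892×2.50 + 29.159×5.78 = 135.47 + 27.231 + 168.54 = 331.24 W.
Ideal ⇒ P_in = P_out, so I_p = P_out/V_p = 331.24/220 = 1.51 A.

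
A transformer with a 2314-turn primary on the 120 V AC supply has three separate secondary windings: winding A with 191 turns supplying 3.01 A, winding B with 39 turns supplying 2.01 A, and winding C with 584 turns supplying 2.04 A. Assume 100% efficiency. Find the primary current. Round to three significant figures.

I_p ≈ 0.797 A

V_A = 120 × 191/2314 = 9.9049 V; V_B = 120 × 39/2314 = 2.0225 V; V_C = 120 × 584/2314 = 30.285 V.
P_out = V_A I_A + V_B I_B + V_C I_C = 9.9049×3.01 + 2.0225×2.01 + 30.285×2.04 = 29.814 + 4.0652 + 61.782 = 95.661 W.
Ideal ⇒ P_in = P_out, so I_p = P_out/V_p = 95.661/120 = 0.797 A.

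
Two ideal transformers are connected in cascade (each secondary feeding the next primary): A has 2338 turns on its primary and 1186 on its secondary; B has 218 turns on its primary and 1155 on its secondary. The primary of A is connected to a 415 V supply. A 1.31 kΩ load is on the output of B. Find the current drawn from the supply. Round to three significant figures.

I_supply ≈ 2.29 A

After A: V = 415.00 × 1186/2338 = 210.52 V.
After B: V = 210.52 × 1155/218 = 1115.4 V.
I_load = 1115.4/1310 = 0.85142 A, so P_out = 1115.4 × 0.85142 = 949.63 W.
All ideal ⇒ P_in = P_out, so I_supply = 949.63/415 = 2.29 A.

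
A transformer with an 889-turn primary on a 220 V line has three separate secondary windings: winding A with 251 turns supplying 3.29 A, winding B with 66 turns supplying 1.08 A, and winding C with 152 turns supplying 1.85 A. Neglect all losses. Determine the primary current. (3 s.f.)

V_A = 220 × 251/889 = 62.115 V; V_B = 220 × 66/889 = 16.333 V; V_C = 220 × 152/889 = 37.615 V.
P_out = V_A I_A + V_B I_B + V_C I_C = 62.115×3.29 + 16.333×1.08 + 37.615×1.85 = 204.36 + 17.640 + 69.588 = 291.59 W.
Ideal ⇒ P_in = P_out, so I_p = P_out/V_p = 291.59/220 = 1.33 A.

I_p ≈ 1.33 A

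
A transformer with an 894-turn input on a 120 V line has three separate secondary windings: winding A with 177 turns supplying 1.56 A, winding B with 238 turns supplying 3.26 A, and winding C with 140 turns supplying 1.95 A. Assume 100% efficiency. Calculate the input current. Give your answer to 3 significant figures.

I_in ≈ 1.48 A

V_A = 120 × 177/894 = 23.758 V; V_B = 120 × 238/894 = 31.946 V; V_C = 120 × 140/894 = 18.792 V.
P_out = V_A I_A + V_B I_B + V_C I_C = 23.758×1.56 + 31.946×3.26 + 18.792×1.95 = 37.063 + 104.14 + 36.644 = 177.85 W.
Ideal ⇒ P_in = P_out, so I_in = P_out/V_in = 177.85/120 = 1.48 A.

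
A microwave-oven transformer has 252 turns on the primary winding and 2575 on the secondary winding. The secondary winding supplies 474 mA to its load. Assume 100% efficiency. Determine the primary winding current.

I_p ≈ 4.84 A

For an ideal transformer I_p/I_s = N_s/N_p, so I_p = 0.474 × 2575/252 = 4.84 A.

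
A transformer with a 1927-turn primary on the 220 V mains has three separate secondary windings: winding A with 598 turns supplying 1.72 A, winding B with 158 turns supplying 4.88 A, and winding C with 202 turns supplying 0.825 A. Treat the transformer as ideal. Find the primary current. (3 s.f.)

I_p ≈ 1.02 A

V_A = 220 × 598/1927 = 68.272 V; V_B = 220 × 158/1927 = 18.038 V; V_C = 220 × 202/1927 = 23.062 V.
P_out = V_A I_A + V_B I_B + V_C I_C = 68.272×1.72 + 18.038×4.88 + 23.062×0.825 = 117.43 + 88.027 + 19.026 = 224.48 W.
Ideal ⇒ P_in = P_out, so I_p = P_out/V_p = 224.48/220 = 1.02 A.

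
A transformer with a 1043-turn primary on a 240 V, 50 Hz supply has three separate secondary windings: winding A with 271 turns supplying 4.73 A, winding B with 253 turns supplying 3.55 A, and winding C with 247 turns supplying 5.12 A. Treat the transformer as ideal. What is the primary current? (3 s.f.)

I_p ≈ 3.30 A

V_A = 240 × 271/1043 = 62.359 V; V_B = 240 × 253/1043 = 58.217 V; V_C = 240 × 247/1043 = 56.836 V.
P_out = V_A I_A + V_B I_B + V_C I_C = 62.359×4.73 + 58.217×3.55 + 56.836×5.12 = 294.96 + 206.67 + 291.00 = 792.63 W.
Ideal ⇒ P_in = P_out, so I_p = P_out/V_p = 792.63/240 = 3.30 A.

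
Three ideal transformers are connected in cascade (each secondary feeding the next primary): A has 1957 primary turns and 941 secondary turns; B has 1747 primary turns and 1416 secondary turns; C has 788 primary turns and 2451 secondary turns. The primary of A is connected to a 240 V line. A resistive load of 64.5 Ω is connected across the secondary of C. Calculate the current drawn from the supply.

I_supply ≈ 5.47 A

After A: V = 240.00 × 941/1957 = 115.40 V.
After B: V = 115.40 × 1416/1747 = 93.536 V.
After C: V = 93.536 × 2451/788 = 290.94 V.
I_load = 290.94/64.5 = 4.5106 A, so P_out = 290.94 × 4.5106 = 1312.3 W.
All ideal ⇒ P_in = P_out, so I_supply = 1312.3/240 = 5.47 A.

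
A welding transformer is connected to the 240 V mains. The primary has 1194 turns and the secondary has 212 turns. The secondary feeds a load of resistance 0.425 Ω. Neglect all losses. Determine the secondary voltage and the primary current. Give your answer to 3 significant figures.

V_s = V_p × N_s/N_p = 240 × 212/1194 = 42.613 V.
I_s = V_s/R = 42.613/0.425 = 100.27 A.
I_p = I_s × N_s/N_p = 100.27 × 212/1194 = 17.8 A.

V_s ≈ 42.6 V, I_p ≈ 17.8 A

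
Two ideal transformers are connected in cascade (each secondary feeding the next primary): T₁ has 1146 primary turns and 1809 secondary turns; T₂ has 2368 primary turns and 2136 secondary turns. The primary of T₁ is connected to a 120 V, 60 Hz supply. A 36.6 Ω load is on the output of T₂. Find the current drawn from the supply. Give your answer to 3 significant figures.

I_supply ≈ 6.65 A

Secondary of T₁: V = 120.00 × 1809/1146 = 189.42 V.
Secondary of T₂: V = 189.42 × 2136/2368 = 170.87 V.
I_load = 170.87/36.6 = 4.6685 A, so P_out = 170.87 × 4.6685 = 797.68 W.
All ideal ⇒ P_in = P_out, so I_supply = 797.68/120 = 6.65 A.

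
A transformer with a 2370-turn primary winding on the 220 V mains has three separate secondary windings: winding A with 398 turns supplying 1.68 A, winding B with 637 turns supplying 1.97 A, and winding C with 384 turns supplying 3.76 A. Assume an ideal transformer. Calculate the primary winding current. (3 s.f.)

V_A = 220 × 398/2370 = 36.945 V; V_B = 220 × 637/2370 = 59.131 V; V_C = 220 × 384/2370 = 35.646 V.
P_out = V_A I_A + V_B I_B + V_C I_C = 36.945×1.68 + 59.131×1.97 + 35.646×3.76 = 62.068 + 116.49 + 134.03 = 312.58 W.
Ideal ⇒ P_in = P_out, so I_p = P_out/V_p = 312.58/220 = 1.42 A.

I_p ≈ 1.42 A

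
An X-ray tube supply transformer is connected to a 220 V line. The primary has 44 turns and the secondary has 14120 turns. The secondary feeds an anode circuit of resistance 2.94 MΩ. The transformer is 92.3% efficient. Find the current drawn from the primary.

V_s = 220 × 14120/44 = 70600 V.
I_s = V_s/R = 70600/(2.94×10^6) = 0.024014 A.
P_out = V_s I_s = 70600 × 0.024014 = 1695.4 W.
P_in = P_out/η = 1695.4/0.923 = 1836.8 W.
I_p = P_in/V_p = 1836.8/220 = 8.35 A.

I_p ≈ 8.35 A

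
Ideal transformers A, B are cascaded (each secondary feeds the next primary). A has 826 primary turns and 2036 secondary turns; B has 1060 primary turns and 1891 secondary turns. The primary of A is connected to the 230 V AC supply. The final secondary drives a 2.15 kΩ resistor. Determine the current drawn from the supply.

I_supply ≈ 2.07 A

After A: V = 230.00 × 2036/826 = 566.92 V.
After B: V = 566.92 × 1891/1060 = 1011.4 V.
I_load = 1011.4/2150 = 0.47041 A, so P_out = 1011.4 × 0.47041 = 475.76 W.
All ideal ⇒ P_in = P_out, so I_supply = 475.76/230 = 2.07 A.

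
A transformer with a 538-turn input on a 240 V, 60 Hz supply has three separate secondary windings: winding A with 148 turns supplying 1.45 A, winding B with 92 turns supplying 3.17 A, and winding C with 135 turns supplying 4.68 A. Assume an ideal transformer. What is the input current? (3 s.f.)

V_A = 240 × 148/538 = 66.022 V; V_B = 240 × 92/538 = 41.041 V; V_C = 240 × 135/538 = 60.223 V.
P_out = V_A I_A + V_B I_B + V_C I_C = 66.022×1.45 + 41.041×3.17 + 60.223×4.68 = 95.732 + 130.10 + 281.84 = 507.68 W.
Ideal ⇒ P_in = P_out, so I_in = P_out/V_in = 507.68/240 = 2.12 A.

I_in ≈ 2.12 A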